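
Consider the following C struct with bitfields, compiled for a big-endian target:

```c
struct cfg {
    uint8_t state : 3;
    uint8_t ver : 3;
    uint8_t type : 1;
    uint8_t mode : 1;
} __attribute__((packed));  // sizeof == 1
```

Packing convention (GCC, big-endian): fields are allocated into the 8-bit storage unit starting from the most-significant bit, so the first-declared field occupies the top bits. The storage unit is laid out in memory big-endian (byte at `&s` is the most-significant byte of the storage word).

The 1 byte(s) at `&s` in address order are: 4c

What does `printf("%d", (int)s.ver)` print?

3

[0]=0x4c (big-endian) → word 0x4c
state:3 @ bit 5 → (0x4c>>5)&0x7 = 0x2
ver:3 @ bit 2 → (0x4c>>2)&0x7 = 0x3  ←
type:1 @ bit 1 → (0x4c>>1)&0x1 = 0x0
mode:1 @ bit 0 → (0x4c>>0)&0x1 = 0x0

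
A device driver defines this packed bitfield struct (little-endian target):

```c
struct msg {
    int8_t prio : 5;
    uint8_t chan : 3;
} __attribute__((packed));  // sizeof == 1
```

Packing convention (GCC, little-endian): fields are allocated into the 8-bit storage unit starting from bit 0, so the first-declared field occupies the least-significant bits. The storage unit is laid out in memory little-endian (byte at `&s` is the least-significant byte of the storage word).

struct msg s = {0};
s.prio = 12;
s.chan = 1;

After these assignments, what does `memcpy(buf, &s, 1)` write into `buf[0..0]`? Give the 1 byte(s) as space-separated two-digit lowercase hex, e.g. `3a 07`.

[0+:5] prio=12 & 0x1f = 0xc; word=0x0c
[5+:3] chan=1 & 0x7 = 0x1; word=0x2c
word = 0x2c → little-endian bytes:
  [0]=0x2c

2c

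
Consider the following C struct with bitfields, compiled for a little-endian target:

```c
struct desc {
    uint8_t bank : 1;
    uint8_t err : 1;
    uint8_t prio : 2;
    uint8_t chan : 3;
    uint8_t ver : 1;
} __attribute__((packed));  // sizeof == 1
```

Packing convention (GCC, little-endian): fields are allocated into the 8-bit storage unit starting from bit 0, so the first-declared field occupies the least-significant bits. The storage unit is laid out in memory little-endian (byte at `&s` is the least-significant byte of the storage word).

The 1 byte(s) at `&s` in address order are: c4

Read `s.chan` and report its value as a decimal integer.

4

[0]=0xc4 (little-endian) → word 0xc4
bank [0+:1] = (word>>0) & 0x1 = 0
err [1+:1] = (word>>1) & 0x1 = 0
prio [2+:2] = (word>>2) & 0x3 = 1
chan [4+:3] = (word>>4) & 0x7 = 4  ←
ver [7+:1] = (word>>7) & 0x1 = 1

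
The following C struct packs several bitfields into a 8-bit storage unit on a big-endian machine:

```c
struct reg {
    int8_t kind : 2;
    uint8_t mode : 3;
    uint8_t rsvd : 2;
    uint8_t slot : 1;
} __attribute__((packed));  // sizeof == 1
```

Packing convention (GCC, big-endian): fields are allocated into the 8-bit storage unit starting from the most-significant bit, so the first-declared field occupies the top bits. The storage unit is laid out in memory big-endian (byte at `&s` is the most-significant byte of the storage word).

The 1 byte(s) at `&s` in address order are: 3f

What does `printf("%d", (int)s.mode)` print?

[0]=0x3f (big-endian) → word 0x3f
kind:2 @ bit 6 → (0x3f>>6)&0x3 = 0x0
mode:3 @ bit 3 → (0x3f>>3)&0x7 = 0x7  ←
rsvd:2 @ bit 1 → (0x3f>>1)&0x3 = 0x3
slot:1 @ bit 0 → (0x3f>>0)&0x1 = 0x1

7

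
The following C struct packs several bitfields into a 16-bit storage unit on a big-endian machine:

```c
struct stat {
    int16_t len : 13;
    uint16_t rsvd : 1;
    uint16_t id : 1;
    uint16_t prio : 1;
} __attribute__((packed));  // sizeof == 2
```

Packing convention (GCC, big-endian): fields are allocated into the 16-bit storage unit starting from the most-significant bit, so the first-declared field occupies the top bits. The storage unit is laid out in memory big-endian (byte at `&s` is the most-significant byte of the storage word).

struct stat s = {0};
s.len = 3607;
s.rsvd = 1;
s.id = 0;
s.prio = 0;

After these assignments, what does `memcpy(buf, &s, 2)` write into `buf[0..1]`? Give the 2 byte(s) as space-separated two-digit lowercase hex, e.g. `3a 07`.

70 bc

[3+:13] len=3607 & 0x1fff = 0xe17; word=0x70b8
[2+:1] rsvd=1 & 0x1 = 0x1; word=0x70bc
[1+:1] id=0 & 0x1 = 0x0; word=0x70bc
[0+:1] prio=0 & 0x1 = 0x0; word=0x70bc
word = 0x70bc → big-endian bytes:
  [0]=0x70  [1]=0xbc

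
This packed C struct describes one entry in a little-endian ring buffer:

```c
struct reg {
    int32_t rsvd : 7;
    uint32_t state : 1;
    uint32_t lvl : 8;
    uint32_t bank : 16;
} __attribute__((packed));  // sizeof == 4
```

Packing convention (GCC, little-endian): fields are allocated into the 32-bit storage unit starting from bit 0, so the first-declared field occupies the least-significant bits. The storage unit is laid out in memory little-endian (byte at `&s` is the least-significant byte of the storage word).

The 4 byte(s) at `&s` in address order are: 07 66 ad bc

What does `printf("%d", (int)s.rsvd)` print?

7

[0]=0x07 [1]=0x66 [2]=0xad [3]=0xbc (little-endian) → word 0xbcad6607
rsvd [0+:7] = (word>>0) & 0x7f = 7  ←
state [7+:1] = (word>>7) & 0x1 = 0
lvl [8+:8] = (word>>8) & 0xff = 102
bank [16+:16] = (word>>16) & 0xffff = 48301
rsvd signed 7b, MSB=0: value = 7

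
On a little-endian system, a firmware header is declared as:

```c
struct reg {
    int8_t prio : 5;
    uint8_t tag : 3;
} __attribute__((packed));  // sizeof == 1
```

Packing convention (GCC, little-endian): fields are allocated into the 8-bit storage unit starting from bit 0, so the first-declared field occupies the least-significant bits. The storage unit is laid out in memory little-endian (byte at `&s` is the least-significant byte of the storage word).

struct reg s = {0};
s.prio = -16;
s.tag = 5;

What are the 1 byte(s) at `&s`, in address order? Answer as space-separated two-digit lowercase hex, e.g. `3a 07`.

b0

[0+:5] prio=-16 & 0x1f = 0x10; word=0x10
[5+:3] tag=5 & 0x7 = 0x5; word=0xb0
word = 0xb0 → little-endian bytes:
  [0]=0xb0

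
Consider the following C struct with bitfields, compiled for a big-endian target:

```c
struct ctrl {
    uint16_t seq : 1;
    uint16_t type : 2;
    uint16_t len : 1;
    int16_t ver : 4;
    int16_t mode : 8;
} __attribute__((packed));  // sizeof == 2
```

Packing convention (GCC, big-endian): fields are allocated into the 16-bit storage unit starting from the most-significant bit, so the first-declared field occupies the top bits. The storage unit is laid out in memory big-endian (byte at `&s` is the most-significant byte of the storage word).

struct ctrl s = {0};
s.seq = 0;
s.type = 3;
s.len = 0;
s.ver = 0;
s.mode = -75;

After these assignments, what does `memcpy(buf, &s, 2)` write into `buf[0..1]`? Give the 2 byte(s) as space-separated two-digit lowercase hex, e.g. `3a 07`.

seq:1 = 0 → 0x0 << 15 → word 0x0000
type:2 = 3 → 0x3 << 13 → word 0x6000
len:1 = 0 → 0x0 << 12 → word 0x6000
ver:4 = 0 → 0x0 << 8 → word 0x6000
mode:8 = -75 → 0xb5 << 0 → word 0x60b5
word = 0x60b5 → big-endian bytes:
  [0]=0x60  [1]=0xb5

60 b5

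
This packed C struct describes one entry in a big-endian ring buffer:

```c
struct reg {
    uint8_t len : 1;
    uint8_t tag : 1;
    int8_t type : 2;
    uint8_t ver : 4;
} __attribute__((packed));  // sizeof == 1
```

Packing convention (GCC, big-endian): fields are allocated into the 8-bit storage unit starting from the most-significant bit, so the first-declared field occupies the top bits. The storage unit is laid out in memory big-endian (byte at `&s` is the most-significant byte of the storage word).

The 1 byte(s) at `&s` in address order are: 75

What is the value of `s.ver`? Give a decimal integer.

[0]=0x75 (big-endian) → word 0x75
len [7+:1] = (word>>7) & 0x1 = 0
tag [6+:1] = (word>>6) & 0x1 = 1
type [4+:2] = (word>>4) & 0x3 = 3
ver [0+:4] = (word>>0) & 0xf = 5  ←

5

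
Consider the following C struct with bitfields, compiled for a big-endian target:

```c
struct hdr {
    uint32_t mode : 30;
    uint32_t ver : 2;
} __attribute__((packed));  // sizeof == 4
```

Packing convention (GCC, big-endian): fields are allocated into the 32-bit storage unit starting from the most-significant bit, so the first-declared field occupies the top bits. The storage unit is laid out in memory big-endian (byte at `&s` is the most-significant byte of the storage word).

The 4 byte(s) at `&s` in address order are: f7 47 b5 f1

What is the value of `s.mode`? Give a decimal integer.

[0]=0xf7 [1]=0x47 [2]=0xb5 [3]=0xf1 (big-endian) → word 0xf747b5f1
mode:30 @ bit 2 → (0xf747b5f1>>2)&0x3fffffff = 0x3dd1ed7c  ←
ver:2 @ bit 0 → (0xf747b5f1>>0)&0x3 = 0x1

1037167996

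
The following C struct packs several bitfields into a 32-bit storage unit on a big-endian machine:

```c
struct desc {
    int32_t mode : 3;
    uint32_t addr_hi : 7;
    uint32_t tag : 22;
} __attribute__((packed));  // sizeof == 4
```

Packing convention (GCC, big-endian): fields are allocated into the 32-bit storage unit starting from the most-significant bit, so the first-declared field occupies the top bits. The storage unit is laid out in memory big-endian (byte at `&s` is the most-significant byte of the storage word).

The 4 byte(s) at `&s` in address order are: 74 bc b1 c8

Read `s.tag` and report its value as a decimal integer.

[0]=0x74 [1]=0xbc [2]=0xb1 [3]=0xc8 (big-endian) → word 0x74bcb1c8
mode:3 @ bit 29 → (0x74bcb1c8>>29)&0x7 = 0x3
addr_hi:7 @ bit 22 → (0x74bcb1c8>>22)&0x7f = 0x52
tag:22 @ bit 0 → (0x74bcb1c8>>0)&0x3fffff = 0x3cb1c8  ←

3977672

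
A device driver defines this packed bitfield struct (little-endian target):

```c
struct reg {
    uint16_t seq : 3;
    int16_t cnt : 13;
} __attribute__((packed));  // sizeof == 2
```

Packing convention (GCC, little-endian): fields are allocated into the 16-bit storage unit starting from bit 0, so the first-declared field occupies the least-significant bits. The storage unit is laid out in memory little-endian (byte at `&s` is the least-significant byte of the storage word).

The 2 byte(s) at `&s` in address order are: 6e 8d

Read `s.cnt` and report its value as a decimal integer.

[0]=0x6e [1]=0x8d (little-endian) → word 0x8d6e
seq:3 @ bit 0 → (0x8d6e>>0)&0x7 = 0x6
cnt:13 @ bit 3 → (0x8d6e>>3)&0x1fff = 0x11ad  ←
cnt signed 13b, MSB=1: 4525 - 8192 = -3667

-3667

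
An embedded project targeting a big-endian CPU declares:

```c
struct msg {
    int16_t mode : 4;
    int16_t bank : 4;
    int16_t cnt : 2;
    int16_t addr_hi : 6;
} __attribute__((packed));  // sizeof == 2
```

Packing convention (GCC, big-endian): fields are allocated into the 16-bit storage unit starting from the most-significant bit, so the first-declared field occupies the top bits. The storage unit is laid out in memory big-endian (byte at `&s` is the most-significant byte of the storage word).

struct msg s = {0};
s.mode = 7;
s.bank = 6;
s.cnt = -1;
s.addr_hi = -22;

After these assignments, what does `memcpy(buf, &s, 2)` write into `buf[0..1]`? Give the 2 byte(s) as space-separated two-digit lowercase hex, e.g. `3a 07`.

76 ea

mode (4b) val=7 bits=0x7 at bit 12: 0x7000
bank (4b) val=6 bits=0x6 at bit 8: 0x7600
cnt (2b) val=-1 bits=0x3 at bit 6: 0x76c0
addr_hi (6b) val=-22 bits=0x2a at bit 0: 0x76ea
word = 0x76ea → big-endian bytes:
  [0]=0x76  [1]=0xea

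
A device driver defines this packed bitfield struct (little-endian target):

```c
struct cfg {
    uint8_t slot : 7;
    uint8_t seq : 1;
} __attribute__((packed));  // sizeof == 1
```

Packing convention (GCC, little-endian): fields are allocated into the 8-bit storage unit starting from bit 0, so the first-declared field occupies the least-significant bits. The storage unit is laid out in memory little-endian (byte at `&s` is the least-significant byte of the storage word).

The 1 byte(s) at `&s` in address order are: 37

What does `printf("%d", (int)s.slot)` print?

[0]=0x37 (little-endian) → word 0x37
slot:7 @ bit 0 → (0x37>>0)&0x7f = 0x37  ←
seq:1 @ bit 7 → (0x37>>7)&0x1 = 0x0

55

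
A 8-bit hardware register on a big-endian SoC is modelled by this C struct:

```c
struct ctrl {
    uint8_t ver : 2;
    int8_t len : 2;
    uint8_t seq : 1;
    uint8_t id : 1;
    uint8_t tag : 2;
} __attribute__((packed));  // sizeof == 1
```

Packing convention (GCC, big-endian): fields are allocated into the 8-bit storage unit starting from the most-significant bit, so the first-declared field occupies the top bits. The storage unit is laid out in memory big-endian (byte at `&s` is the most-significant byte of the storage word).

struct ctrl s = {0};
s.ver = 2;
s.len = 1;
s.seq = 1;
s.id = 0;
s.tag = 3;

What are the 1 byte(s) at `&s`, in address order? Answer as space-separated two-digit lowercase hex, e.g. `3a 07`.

9b

ver:2 = 2 → 0x2 << 6 → word 0x80
len:2 = 1 → 0x1 << 4 → word 0x90
seq:1 = 1 → 0x1 << 3 → word 0x98
id:1 = 0 → 0x0 << 2 → word 0x98
tag:2 = 3 → 0x3 << 0 → word 0x9b
word = 0x9b → big-endian bytes:
  [0]=0x9b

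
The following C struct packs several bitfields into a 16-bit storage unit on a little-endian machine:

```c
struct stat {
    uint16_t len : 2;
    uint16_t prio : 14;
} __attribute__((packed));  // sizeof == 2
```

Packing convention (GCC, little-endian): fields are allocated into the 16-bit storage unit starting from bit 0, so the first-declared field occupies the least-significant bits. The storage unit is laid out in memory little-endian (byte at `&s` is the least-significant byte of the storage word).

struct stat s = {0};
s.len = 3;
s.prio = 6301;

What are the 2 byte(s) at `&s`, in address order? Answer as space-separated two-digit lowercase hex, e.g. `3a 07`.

77 62

[0+:2] len=3 & 0x3 = 0x3; word=0x0003
[2+:14] prio=6301 & 0x3fff = 0x189d; word=0x6277
word = 0x6277 → little-endian bytes:
  [0]=0x77  [1]=0x62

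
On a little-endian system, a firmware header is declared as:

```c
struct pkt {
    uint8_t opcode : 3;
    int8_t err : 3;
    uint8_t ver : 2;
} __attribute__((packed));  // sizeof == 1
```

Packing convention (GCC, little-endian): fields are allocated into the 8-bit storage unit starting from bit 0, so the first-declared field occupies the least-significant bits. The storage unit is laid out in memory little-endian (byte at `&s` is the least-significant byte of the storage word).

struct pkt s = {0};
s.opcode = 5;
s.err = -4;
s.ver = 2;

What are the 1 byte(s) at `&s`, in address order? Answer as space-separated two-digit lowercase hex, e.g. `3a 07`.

[0+:3] opcode=5 & 0x7 = 0x5; word=0x05
[3+:3] err=-4 & 0x7 = 0x4; word=0x25
[6+:2] ver=2 & 0x3 = 0x2; word=0xa5
word = 0xa5 → little-endian bytes:
  [0]=0xa5

a5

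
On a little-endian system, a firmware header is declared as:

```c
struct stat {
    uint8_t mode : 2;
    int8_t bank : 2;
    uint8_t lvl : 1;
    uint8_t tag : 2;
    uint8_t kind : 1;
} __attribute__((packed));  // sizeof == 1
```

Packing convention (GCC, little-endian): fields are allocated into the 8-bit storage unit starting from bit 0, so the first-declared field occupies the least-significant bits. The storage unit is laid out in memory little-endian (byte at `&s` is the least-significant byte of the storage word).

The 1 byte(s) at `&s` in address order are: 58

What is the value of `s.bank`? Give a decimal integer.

[0]=0x58 (little-endian) → word 0x58
mode:2 @ bit 0 → (0x58>>0)&0x3 = 0x0
bank:2 @ bit 2 → (0x58>>2)&0x3 = 0x2  ←
lvl:1 @ bit 4 → (0x58>>4)&0x1 = 0x1
tag:2 @ bit 5 → (0x58>>5)&0x3 = 0x2
kind:1 @ bit 7 → (0x58>>7)&0x1 = 0x0
bank signed 2b, MSB=1: 2 - 4 = -2

-2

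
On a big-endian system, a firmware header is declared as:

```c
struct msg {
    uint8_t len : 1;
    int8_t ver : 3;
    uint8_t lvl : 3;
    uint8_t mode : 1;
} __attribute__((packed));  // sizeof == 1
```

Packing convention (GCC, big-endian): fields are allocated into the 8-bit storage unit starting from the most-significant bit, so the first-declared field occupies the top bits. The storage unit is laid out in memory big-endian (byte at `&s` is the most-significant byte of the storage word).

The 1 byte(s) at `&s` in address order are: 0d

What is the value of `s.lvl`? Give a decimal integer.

[0]=0x0d (big-endian) → word 0x0d
len:1 @ bit 7 → (0x0d>>7)&0x1 = 0x0
ver:3 @ bit 4 → (0x0d>>4)&0x7 = 0x0
lvl:3 @ bit 1 → (0x0d>>1)&0x7 = 0x6  ←
mode:1 @ bit 0 → (0x0d>>0)&0x1 = 0x1

6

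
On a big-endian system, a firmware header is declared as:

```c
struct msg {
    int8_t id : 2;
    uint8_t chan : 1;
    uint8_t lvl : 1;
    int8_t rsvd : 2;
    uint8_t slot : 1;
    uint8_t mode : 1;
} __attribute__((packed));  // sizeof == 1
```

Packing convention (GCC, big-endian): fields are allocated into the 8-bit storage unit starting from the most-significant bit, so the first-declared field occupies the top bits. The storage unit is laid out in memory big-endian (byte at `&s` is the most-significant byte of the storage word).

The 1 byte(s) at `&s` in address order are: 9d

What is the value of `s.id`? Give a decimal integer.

-2

[0]=0x9d (big-endian) → word 0x9d
id:2 @ bit 6 → (0x9d>>6)&0x3 = 0x2  ←
chan:1 @ bit 5 → (0x9d>>5)&0x1 = 0x0
lvl:1 @ bit 4 → (0x9d>>4)&0x1 = 0x1
rsvd:2 @ bit 2 → (0x9d>>2)&0x3 = 0x3
slot:1 @ bit 1 → (0x9d>>1)&0x1 = 0x0
mode:1 @ bit 0 → (0x9d>>0)&0x1 = 0x1
id signed 2b, MSB=1: 2 - 4 = -2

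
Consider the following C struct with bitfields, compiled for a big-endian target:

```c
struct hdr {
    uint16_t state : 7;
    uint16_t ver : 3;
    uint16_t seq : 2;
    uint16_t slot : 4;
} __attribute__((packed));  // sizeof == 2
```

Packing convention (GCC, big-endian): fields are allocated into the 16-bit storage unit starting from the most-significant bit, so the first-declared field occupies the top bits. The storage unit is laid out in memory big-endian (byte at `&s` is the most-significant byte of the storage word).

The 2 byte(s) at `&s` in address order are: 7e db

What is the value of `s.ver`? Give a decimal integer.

3

[0]=0x7e [1]=0xdb (big-endian) → word 0x7edb
state [9+:7] = (word>>9) & 0x7f = 63
ver [6+:3] = (word>>6) & 0x7 = 3  ←
seq [4+:2] = (word>>4) & 0x3 = 1
slot [0+:4] = (word>>0) & 0xf = 11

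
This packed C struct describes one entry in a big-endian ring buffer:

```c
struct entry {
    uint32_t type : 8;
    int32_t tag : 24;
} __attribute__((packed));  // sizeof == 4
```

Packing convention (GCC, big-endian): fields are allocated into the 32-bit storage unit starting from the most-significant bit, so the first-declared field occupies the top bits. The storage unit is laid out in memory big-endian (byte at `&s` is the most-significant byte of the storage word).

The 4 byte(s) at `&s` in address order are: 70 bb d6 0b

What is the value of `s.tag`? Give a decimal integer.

[0]=0x70 [1]=0xbb [2]=0xd6 [3]=0x0b (big-endian) → word 0x70bbd60b
type:8 @ bit 24 → (0x70bbd60b>>24)&0xff = 0x70
tag:24 @ bit 0 → (0x70bbd60b>>0)&0xffffff = 0xbbd60b  ←
tag signed 24b, MSB=1: 12310027 - 16777216 = -4467189

-4467189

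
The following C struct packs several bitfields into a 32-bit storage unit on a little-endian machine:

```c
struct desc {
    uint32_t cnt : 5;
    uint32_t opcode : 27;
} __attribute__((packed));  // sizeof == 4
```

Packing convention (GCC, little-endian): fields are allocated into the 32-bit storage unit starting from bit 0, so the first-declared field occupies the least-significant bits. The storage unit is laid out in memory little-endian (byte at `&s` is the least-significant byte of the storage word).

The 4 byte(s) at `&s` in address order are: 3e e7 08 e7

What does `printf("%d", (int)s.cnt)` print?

[0]=0x3e [1]=0xe7 [2]=0x08 [3]=0xe7 (little-endian) → word 0xe708e73e
cnt:5 @ bit 0 → (0xe708e73e>>0)&0x1f = 0x1e  ←
opcode:27 @ bit 5 → (0xe708e73e>>5)&0x7ffffff = 0x7384739

30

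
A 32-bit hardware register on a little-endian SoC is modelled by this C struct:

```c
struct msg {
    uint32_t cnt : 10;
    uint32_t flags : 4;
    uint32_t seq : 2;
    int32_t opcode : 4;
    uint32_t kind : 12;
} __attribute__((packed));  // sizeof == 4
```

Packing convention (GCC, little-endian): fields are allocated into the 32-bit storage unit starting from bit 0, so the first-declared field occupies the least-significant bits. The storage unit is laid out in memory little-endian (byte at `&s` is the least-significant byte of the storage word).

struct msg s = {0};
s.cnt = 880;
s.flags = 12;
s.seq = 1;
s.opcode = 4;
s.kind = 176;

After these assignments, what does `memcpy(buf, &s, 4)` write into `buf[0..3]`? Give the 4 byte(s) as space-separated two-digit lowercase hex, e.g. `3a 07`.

[0+:10] cnt=880 & 0x3ff = 0x370; word=0x00000370
[10+:4] flags=12 & 0xf = 0xc; word=0x00003370
[14+:2] seq=1 & 0x3 = 0x1; word=0x00007370
[16+:4] opcode=4 & 0xf = 0x4; word=0x00047370
[20+:12] kind=176 & 0xfff = 0xb0; word=0x0b047370
word = 0x0b047370 → little-endian bytes:
  [0]=0x70  [1]=0x73  [2]=0x04  [3]=0x0b

70 73 04 0b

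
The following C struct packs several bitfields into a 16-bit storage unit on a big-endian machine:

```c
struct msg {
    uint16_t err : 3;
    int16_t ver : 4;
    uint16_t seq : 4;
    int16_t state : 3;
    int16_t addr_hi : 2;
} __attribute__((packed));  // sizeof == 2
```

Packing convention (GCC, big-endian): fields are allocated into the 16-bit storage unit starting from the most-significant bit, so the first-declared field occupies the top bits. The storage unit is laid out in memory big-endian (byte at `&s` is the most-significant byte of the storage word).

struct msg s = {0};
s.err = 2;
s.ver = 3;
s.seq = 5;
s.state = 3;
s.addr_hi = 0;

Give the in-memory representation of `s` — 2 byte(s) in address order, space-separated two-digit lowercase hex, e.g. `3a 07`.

err:3 = 2 → 0x2 << 13 → word 0x4000
ver:4 = 3 → 0x3 << 9 → word 0x4600
seq:4 = 5 → 0x5 << 5 → word 0x46a0
state:3 = 3 → 0x3 << 2 → word 0x46ac
addr_hi:2 = 0 → 0x0 << 0 → word 0x46ac
word = 0x46ac → big-endian bytes:
  [0]=0x46  [1]=0xac

46 ac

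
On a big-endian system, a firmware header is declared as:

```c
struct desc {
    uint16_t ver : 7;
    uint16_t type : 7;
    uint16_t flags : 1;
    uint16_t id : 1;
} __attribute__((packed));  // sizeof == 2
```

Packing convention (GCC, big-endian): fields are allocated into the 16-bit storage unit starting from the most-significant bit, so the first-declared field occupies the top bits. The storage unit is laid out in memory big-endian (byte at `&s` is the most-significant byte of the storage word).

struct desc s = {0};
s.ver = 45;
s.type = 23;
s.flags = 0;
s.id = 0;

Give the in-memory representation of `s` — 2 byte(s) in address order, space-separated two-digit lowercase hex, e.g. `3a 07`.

5a 5c

ver (7b) val=45 bits=0x2d at bit 9: 0x5a00
type (7b) val=23 bits=0x17 at bit 2: 0x5a5c
flags (1b) val=0 bits=0x0 at bit 1: 0x5a5c
id (1b) val=0 bits=0x0 at bit 0: 0x5a5c
word = 0x5a5c → big-endian bytes:
  [0]=0x5a  [1]=0x5c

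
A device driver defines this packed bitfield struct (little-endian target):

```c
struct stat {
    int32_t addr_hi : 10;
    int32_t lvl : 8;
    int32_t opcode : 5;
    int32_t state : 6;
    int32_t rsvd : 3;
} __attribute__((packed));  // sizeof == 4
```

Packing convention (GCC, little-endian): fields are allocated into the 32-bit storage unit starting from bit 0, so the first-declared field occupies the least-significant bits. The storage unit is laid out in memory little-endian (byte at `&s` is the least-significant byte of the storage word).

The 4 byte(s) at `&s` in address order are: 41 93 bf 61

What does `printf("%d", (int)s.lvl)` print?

-28

[0]=0x41 [1]=0x93 [2]=0xbf [3]=0x61 (little-endian) → word 0x61bf9341
addr_hi:10 @ bit 0 → (0x61bf9341>>0)&0x3ff = 0x341
lvl:8 @ bit 10 → (0x61bf9341>>10)&0xff = 0xe4  ←
opcode:5 @ bit 18 → (0x61bf9341>>18)&0x1f = 0xf
state:6 @ bit 23 → (0x61bf9341>>23)&0x3f = 0x3
rsvd:3 @ bit 29 → (0x61bf9341>>29)&0x7 = 0x3
lvl signed 8b, MSB=1: 228 - 256 = -28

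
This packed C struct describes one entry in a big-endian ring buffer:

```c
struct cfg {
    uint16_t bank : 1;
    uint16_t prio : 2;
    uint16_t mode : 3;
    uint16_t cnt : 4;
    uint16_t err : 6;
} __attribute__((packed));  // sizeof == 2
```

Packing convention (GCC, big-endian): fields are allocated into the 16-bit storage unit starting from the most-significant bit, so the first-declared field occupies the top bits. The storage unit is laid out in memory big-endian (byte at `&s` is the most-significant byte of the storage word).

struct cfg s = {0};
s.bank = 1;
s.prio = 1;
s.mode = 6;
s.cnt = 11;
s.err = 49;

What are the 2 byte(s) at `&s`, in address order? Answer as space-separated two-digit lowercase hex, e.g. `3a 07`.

bank:1 = 1 → 0x1 << 15 → word 0x8000
prio:2 = 1 → 0x1 << 13 → word 0xa000
mode:3 = 6 → 0x6 << 10 → word 0xb800
cnt:4 = 11 → 0xb << 6 → word 0xbac0
err:6 = 49 → 0x31 << 0 → word 0xbaf1
word = 0xbaf1 → big-endian bytes:
  [0]=0xba  [1]=0xf1

ba f1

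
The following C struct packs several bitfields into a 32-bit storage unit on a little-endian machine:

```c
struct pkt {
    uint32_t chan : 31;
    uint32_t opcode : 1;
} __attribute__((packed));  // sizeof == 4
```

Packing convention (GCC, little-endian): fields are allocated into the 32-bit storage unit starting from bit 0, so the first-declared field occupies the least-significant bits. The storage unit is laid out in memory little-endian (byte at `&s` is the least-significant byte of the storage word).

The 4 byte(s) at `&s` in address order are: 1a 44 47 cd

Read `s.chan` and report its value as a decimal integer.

1296516122

[0]=0x1a [1]=0x44 [2]=0x47 [3]=0xcd (little-endian) → word 0xcd47441a
chan:31 @ bit 0 → (0xcd47441a>>0)&0x7fffffff = 0x4d47441a  ←
opcode:1 @ bit 31 → (0xcd47441a>>31)&0x1 = 0x1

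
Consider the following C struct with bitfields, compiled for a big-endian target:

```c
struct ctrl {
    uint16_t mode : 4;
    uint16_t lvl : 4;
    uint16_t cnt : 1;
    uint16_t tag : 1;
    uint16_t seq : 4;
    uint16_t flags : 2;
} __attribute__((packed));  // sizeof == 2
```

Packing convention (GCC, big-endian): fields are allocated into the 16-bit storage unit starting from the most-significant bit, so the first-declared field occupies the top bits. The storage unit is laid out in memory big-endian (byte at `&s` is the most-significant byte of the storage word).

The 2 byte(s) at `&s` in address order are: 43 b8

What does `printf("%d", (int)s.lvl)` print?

3

[0]=0x43 [1]=0xb8 (big-endian) → word 0x43b8
mode:4 @ bit 12 → (0x43b8>>12)&0xf = 0x4
lvl:4 @ bit 8 → (0x43b8>>8)&0xf = 0x3  ←
cnt:1 @ bit 7 → (0x43b8>>7)&0x1 = 0x1
tag:1 @ bit 6 → (0x43b8>>6)&0x1 = 0x0
seq:4 @ bit 2 → (0x43b8>>2)&0xf = 0xe
flags:2 @ bit 0 → (0x43b8>>0)&0x3 = 0x0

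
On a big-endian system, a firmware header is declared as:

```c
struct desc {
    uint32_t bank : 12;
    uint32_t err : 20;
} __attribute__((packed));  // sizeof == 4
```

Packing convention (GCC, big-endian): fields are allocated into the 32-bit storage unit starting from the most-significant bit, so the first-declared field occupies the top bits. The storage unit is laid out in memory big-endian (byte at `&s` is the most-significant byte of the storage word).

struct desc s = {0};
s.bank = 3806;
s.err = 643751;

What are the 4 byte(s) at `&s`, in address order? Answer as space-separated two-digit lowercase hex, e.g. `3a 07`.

bank:12 = 3806 → 0xede << 20 → word 0xede00000
err:20 = 643751 → 0x9d2a7 << 0 → word 0xede9d2a7
word = 0xede9d2a7 → big-endian bytes:
  [0]=0xed  [1]=0xe9  [2]=0xd2  [3]=0xa7

ed e9 d2 a7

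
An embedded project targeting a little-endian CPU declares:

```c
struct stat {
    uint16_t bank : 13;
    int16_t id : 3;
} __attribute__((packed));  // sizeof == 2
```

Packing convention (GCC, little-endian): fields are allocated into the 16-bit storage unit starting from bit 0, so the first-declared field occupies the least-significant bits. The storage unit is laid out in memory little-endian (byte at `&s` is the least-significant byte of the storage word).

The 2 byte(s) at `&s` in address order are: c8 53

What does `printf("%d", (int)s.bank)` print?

5064

[0]=0xc8 [1]=0x53 (little-endian) → word 0x53c8
bank [0+:13] = (word>>0) & 0x1fff = 5064  ←
id [13+:3] = (word>>13) & 0x7 = 2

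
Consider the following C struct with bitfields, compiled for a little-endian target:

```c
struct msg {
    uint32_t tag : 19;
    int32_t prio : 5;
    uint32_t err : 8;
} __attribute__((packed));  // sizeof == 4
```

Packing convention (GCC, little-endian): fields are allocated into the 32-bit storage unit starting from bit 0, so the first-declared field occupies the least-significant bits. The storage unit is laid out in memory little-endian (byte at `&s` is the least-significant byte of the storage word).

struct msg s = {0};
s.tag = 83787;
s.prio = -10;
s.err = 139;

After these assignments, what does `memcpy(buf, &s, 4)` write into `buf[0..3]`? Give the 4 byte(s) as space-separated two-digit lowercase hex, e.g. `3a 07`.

[0+:19] tag=83787 & 0x7ffff = 0x1474b; word=0x0001474b
[19+:5] prio=-10 & 0x1f = 0x16; word=0x00b1474b
[24+:8] err=139 & 0xff = 0x8b; word=0x8bb1474b
word = 0x8bb1474b → little-endian bytes:
  [0]=0x4b  [1]=0x47  [2]=0xb1  [3]=0x8b

4b 47 b1 8b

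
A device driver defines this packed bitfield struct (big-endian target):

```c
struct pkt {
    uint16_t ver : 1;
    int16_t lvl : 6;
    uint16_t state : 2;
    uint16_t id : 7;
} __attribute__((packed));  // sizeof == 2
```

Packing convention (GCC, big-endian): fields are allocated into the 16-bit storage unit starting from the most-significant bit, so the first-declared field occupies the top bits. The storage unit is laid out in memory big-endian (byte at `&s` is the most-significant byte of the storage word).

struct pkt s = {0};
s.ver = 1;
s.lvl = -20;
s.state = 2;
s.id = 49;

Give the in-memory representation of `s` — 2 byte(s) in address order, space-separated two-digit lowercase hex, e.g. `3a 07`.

ver:1 = 1 → 0x1 << 15 → word 0x8000
lvl:6 = -20 → 0x2c << 9 → word 0xd800
state:2 = 2 → 0x2 << 7 → word 0xd900
id:7 = 49 → 0x31 << 0 → word 0xd931
word = 0xd931 → big-endian bytes:
  [0]=0xd9  [1]=0x31

d9 31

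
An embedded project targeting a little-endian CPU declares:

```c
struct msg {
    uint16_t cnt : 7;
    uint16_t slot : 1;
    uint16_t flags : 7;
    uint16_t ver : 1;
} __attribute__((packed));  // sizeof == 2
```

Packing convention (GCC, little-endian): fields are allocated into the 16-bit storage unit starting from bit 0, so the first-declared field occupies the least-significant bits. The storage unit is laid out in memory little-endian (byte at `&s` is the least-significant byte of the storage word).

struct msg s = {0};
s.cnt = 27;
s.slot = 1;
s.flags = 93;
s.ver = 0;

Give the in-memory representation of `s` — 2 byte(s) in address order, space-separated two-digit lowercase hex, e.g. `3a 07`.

[0+:7] cnt=27 & 0x7f = 0x1b; word=0x001b
[7+:1] slot=1 & 0x1 = 0x1; word=0x009b
[8+:7] flags=93 & 0x7f = 0x5d; word=0x5d9b
[15+:1] ver=0 & 0x1 = 0x0; word=0x5d9b
word = 0x5d9b → little-endian bytes:
  [0]=0x9b  [1]=0x5d

9b 5d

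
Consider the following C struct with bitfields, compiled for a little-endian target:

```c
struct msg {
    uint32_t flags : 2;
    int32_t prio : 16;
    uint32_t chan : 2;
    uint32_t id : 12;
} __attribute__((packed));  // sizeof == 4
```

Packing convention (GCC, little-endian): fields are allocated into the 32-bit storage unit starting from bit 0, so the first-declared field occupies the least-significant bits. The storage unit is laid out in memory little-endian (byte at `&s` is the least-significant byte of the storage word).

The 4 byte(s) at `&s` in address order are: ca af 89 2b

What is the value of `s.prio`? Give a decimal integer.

[0]=0xca [1]=0xaf [2]=0x89 [3]=0x2b (little-endian) → word 0x2b89afca
flags [0+:2] = (word>>0) & 0x3 = 2
prio [2+:16] = (word>>2) & 0xffff = 27634  ←
chan [18+:2] = (word>>18) & 0x3 = 2
id [20+:12] = (word>>20) & 0xfff = 696
prio signed 16b, MSB=0: value = 27634

27634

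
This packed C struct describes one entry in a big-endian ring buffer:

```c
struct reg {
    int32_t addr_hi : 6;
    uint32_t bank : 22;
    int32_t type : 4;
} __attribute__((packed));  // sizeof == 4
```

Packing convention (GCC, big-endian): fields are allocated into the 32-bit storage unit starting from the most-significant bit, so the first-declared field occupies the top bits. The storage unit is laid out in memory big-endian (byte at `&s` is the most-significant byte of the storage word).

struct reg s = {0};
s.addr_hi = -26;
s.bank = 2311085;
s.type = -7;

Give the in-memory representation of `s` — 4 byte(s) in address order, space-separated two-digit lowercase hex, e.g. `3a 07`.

addr_hi (6b) val=-26 bits=0x26 at bit 26: 0x98000000
bank (22b) val=2311085 bits=0x2343ad at bit 4: 0x9a343ad0
type (4b) val=-7 bits=0x9 at bit 0: 0x9a343ad9
word = 0x9a343ad9 → big-endian bytes:
  [0]=0x9a  [1]=0x34  [2]=0x3a  [3]=0xd9

9a 34 3a d9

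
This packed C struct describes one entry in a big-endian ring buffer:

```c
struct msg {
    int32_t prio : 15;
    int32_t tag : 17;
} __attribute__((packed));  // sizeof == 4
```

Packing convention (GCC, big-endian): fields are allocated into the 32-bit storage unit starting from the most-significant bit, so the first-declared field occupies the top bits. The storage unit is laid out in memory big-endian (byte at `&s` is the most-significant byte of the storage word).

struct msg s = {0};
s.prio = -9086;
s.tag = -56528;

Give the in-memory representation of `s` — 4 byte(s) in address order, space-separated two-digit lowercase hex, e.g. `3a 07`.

b9 05 23 30

[17+:15] prio=-9086 & 0x7fff = 0x5c82; word=0xb9040000
[0+:17] tag=-56528 & 0x1ffff = 0x12330; word=0xb9052330
word = 0xb9052330 → big-endian bytes:
  [0]=0xb9  [1]=0x05  [2]=0x23  [3]=0x30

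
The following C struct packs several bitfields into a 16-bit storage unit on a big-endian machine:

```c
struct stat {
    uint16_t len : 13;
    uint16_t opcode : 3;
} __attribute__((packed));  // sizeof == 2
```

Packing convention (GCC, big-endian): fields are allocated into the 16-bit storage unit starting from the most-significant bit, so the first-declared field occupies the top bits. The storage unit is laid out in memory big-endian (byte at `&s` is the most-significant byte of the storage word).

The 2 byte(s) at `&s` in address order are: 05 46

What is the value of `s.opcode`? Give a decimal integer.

[0]=0x05 [1]=0x46 (big-endian) → word 0x0546
len:13 @ bit 3 → (0x0546>>3)&0x1fff = 0xa8
opcode:3 @ bit 0 → (0x0546>>0)&0x7 = 0x6  ←

6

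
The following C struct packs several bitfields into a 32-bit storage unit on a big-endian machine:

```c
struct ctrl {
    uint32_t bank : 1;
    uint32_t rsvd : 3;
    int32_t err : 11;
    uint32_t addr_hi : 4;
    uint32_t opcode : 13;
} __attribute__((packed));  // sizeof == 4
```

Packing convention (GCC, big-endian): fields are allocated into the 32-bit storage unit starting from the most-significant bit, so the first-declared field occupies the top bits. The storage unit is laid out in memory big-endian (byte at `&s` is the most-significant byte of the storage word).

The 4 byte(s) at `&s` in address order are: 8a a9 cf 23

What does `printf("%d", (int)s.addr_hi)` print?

14

[0]=0x8a [1]=0xa9 [2]=0xcf [3]=0x23 (big-endian) → word 0x8aa9cf23
bank:1 @ bit 31 → (0x8aa9cf23>>31)&0x1 = 0x1
rsvd:3 @ bit 28 → (0x8aa9cf23>>28)&0x7 = 0x0
err:11 @ bit 17 → (0x8aa9cf23>>17)&0x7ff = 0x554
addr_hi:4 @ bit 13 → (0x8aa9cf23>>13)&0xf = 0xe  ←
opcode:13 @ bit 0 → (0x8aa9cf23>>0)&0x1fff = 0xf23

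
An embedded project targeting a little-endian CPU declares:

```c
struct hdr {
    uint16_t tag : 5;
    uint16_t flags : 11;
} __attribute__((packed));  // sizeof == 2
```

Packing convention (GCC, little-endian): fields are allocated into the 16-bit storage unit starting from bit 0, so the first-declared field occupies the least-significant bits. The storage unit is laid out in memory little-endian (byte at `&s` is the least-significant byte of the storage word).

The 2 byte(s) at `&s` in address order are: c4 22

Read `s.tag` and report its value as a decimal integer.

4

[0]=0xc4 [1]=0x22 (little-endian) → word 0x22c4
tag [0+:5] = (word>>0) & 0x1f = 4  ←
flags [5+:11] = (word>>5) & 0x7ff = 278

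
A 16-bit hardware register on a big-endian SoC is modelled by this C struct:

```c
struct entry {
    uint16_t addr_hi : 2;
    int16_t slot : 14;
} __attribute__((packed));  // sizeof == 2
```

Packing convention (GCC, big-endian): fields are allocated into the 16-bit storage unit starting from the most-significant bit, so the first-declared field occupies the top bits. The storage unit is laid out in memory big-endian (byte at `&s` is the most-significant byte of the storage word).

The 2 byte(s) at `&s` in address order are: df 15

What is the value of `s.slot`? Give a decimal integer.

[0]=0xdf [1]=0x15 (big-endian) → word 0xdf15
addr_hi [14+:2] = (word>>14) & 0x3 = 3
slot [0+:14] = (word>>0) & 0x3fff = 7957  ←
slot signed 14b, MSB=0: value = 7957

7957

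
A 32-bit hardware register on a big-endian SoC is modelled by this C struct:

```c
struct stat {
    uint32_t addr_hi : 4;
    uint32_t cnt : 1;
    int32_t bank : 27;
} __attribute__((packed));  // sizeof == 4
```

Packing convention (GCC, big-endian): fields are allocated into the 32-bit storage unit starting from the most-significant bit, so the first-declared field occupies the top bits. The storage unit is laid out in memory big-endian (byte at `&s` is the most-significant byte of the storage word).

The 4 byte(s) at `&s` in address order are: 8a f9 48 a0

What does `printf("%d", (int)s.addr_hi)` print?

8

[0]=0x8a [1]=0xf9 [2]=0x48 [3]=0xa0 (big-endian) → word 0x8af948a0
addr_hi [28+:4] = (word>>28) & 0xf = 8  ←
cnt [27+:1] = (word>>27) & 0x1 = 1
bank [0+:27] = (word>>0) & 0x7ffffff = 49891488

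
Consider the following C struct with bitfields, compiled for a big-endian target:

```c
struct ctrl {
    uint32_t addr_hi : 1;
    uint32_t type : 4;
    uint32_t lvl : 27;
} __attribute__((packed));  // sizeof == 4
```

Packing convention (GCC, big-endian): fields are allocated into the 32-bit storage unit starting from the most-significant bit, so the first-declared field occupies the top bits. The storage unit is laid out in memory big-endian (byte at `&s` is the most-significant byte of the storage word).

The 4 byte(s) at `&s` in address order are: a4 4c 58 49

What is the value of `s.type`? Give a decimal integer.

[0]=0xa4 [1]=0x4c [2]=0x58 [3]=0x49 (big-endian) → word 0xa44c5849
addr_hi:1 @ bit 31 → (0xa44c5849>>31)&0x1 = 0x1
type:4 @ bit 27 → (0xa44c5849>>27)&0xf = 0x4  ←
lvl:27 @ bit 0 → (0xa44c5849>>0)&0x7ffffff = 0x44c5849

4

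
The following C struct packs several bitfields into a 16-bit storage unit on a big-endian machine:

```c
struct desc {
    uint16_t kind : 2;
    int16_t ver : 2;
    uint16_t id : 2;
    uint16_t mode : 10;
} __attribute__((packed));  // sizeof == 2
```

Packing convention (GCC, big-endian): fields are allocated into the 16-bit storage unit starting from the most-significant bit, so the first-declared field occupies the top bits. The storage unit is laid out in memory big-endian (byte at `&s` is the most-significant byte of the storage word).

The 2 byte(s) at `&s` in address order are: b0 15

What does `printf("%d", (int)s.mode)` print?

[0]=0xb0 [1]=0x15 (big-endian) → word 0xb015
kind [14+:2] = (word>>14) & 0x3 = 2
ver [12+:2] = (word>>12) & 0x3 = 3
id [10+:2] = (word>>10) & 0x3 = 0
mode [0+:10] = (word>>0) & 0x3ff = 21  ←

21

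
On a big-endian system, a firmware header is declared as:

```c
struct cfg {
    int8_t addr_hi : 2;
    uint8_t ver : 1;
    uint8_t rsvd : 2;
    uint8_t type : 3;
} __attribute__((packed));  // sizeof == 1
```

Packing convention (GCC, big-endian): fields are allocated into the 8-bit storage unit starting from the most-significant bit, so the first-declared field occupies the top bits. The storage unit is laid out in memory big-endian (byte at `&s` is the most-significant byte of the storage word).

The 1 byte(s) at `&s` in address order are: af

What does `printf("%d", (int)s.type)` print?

7

[0]=0xaf (big-endian) → word 0xaf
addr_hi:2 @ bit 6 → (0xaf>>6)&0x3 = 0x2
ver:1 @ bit 5 → (0xaf>>5)&0x1 = 0x1
rsvd:2 @ bit 3 → (0xaf>>3)&0x3 = 0x1
type:3 @ bit 0 → (0xaf>>0)&0x7 = 0x7  ←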